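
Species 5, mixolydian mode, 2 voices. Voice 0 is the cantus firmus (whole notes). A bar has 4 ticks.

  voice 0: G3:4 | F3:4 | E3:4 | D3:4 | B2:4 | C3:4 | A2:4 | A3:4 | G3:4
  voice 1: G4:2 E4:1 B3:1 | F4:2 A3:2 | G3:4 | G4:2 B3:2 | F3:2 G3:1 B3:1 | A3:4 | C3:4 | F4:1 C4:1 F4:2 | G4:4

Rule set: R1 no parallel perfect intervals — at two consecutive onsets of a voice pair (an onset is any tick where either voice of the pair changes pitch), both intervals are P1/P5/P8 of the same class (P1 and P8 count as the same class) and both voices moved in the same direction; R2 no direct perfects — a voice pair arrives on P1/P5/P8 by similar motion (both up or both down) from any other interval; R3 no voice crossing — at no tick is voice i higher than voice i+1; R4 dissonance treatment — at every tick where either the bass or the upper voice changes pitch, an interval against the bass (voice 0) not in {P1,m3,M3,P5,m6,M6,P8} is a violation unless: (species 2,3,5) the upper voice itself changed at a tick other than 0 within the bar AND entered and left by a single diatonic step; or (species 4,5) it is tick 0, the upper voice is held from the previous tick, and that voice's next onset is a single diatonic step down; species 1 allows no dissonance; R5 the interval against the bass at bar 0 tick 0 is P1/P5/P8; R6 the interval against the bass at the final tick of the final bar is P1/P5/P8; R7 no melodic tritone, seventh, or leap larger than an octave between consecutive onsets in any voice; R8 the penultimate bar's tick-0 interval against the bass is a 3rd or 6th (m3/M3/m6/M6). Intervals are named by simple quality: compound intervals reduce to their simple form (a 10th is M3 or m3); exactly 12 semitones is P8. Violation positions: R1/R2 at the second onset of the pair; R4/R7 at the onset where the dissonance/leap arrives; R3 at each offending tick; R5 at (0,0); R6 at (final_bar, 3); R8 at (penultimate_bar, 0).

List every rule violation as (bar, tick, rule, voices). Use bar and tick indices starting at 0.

(1, 0, R7, (1,))
(3, 0, R4, (0, 1))
(4, 0, R4, (0, 1))
(4, 0, R7, (1,))
(7, 0, R7, (1,))

bar 0: v0=G3 v1=G4 downbeat P8
bar 1: v0=F3 v1=F4 downbeat P8
bar 2: v0=E3 v1=G3 downbeat m3
bar 3: v0=D3 v1=G4 downbeat P4
bar 4: v0=B2 v1=F3 downbeat TT
bar 5: v0=C3 v1=A3 downbeat M6
bar 6: v0=A2 v1=C3 downbeat m3
bar 7: v0=A3 v1=F4 downbeat m6
bar 8: v0=G3 v1=G4 downbeat P8
  -> R7 @ bar 1 tick 0 v(1,): B3->F4 leap 6st
  -> R4 @ bar 3 tick 0 v(0, 1): D3/G4 P4 untreated
  -> R4 @ bar 4 tick 0 v(0, 1): B2/F3 TT untreated
  -> R7 @ bar 4 tick 0 v(1,): B3->F3 leap 6st
  -> R7 @ bar 7 tick 0 v(1,): C3->F4 leap 17st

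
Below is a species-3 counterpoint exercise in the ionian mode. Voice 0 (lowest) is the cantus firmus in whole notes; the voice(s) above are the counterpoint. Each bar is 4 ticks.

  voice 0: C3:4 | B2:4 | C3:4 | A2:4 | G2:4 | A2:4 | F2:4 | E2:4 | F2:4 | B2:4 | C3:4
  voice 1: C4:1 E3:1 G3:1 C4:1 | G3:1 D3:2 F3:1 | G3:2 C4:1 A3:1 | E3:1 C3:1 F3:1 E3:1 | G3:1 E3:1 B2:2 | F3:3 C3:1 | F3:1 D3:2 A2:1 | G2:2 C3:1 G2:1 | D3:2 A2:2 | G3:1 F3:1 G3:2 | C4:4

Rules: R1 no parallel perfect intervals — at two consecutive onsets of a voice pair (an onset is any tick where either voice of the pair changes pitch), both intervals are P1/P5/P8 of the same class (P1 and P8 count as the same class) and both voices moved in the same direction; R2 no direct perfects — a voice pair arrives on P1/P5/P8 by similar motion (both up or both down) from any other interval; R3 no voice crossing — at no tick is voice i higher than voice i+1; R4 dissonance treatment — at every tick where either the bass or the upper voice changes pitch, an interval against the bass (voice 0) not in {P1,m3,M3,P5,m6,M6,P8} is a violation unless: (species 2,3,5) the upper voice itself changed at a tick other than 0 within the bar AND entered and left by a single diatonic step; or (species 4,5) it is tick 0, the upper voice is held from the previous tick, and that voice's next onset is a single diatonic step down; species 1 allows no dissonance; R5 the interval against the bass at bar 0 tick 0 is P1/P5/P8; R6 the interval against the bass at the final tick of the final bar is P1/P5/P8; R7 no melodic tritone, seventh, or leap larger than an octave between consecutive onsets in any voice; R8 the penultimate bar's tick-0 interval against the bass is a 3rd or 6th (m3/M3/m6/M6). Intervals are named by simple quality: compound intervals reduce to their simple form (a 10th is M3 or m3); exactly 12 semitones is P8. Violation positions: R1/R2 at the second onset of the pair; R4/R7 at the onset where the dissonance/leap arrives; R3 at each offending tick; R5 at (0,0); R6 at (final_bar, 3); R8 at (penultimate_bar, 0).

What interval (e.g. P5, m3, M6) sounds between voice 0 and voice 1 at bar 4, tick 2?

M3

voice 0=G2 voice 1=B2 -> M3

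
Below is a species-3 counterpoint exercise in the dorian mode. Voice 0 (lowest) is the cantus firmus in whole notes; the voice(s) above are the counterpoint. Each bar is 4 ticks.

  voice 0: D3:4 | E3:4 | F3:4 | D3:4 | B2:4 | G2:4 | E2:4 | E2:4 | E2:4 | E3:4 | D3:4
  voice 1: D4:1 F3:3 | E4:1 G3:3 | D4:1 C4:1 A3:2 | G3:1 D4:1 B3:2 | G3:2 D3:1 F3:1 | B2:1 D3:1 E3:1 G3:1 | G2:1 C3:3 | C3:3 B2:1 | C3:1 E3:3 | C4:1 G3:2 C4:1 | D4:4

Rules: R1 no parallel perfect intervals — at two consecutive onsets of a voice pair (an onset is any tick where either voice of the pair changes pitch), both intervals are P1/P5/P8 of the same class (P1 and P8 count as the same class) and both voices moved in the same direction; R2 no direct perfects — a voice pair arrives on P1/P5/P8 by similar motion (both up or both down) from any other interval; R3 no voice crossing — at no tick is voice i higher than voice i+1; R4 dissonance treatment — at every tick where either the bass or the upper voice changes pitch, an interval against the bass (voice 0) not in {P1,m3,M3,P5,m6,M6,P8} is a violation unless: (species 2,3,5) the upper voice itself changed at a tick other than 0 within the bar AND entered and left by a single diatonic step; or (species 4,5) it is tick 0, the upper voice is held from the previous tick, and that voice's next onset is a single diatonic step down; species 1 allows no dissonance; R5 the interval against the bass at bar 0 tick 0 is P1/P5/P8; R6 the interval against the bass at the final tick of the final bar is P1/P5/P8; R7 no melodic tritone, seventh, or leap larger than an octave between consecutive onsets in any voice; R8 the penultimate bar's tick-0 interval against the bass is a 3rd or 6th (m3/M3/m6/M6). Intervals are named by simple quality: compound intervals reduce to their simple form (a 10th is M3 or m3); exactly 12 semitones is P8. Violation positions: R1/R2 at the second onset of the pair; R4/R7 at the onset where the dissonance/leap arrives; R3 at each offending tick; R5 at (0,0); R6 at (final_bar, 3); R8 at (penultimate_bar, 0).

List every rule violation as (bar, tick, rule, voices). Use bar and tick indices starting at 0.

(1, 0, R2, (0, 1))
(1, 0, R7, (1,))
(3, 0, R4, (0, 1))
(4, 3, R4, (0, 1))
(5, 0, R7, (1,))

bar 0: v0=D3 v1=D4 downbeat P8
bar 1: v0=E3 v1=E4 downbeat P8
bar 2: v0=F3 v1=D4 downbeat M6
bar 3: v0=D3 v1=G3 downbeat P4
bar 4: v0=B2 v1=G3 downbeat m6
bar 5: v0=G2 v1=B2 downbeat M3
bar 6: v0=E2 v1=G2 downbeat m3
bar 7: v0=E2 v1=C3 downbeat m6
bar 8: v0=E2 v1=C3 downbeat m6
bar 9: v0=E3 v1=C4 downbeat m6
bar 10: v0=D3 v1=D4 downbeat P8
  -> R2 @ bar 1 tick 0 v(0, 1): D3/F3 m3 -> E3/E4 P8 similar
  -> R7 @ bar 1 tick 0 v(1,): F3->E4 leap 11st
  -> R4 @ bar 3 tick 0 v(0, 1): D3/G3 P4 untreated
  -> R4 @ bar 4 tick 3 v(0, 1): B2/F3 TT untreated
  -> R7 @ bar 5 tick 0 v(1,): F3->B2 leap 6st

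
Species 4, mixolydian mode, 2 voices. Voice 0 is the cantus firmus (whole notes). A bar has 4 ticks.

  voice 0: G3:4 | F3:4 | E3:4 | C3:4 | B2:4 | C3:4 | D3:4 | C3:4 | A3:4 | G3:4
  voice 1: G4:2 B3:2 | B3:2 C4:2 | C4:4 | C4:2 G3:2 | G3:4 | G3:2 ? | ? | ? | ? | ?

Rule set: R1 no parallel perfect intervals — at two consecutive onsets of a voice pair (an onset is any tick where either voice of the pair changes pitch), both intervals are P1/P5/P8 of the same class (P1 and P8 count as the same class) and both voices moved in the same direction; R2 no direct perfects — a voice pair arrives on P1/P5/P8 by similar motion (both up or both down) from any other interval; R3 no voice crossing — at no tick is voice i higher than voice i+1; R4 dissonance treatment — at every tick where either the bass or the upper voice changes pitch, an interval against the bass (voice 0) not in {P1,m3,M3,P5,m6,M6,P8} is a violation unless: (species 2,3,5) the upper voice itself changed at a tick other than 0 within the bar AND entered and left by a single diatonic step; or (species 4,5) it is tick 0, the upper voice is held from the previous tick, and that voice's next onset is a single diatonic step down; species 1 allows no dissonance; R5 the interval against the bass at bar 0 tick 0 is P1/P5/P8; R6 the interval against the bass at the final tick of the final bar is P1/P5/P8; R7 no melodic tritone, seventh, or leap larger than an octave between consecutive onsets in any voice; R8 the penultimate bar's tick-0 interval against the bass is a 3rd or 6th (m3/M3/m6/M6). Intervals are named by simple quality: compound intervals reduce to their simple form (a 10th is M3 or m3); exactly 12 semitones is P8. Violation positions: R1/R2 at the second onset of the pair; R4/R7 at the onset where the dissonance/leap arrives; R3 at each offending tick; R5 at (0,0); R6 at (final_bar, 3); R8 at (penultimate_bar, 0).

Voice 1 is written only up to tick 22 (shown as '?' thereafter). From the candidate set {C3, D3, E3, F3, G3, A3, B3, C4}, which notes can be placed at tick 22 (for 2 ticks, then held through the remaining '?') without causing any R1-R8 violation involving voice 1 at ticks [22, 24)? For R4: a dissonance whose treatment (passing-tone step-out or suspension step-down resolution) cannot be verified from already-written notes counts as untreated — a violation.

C3: legal
D3: violates R4
E3: legal
F3: violates R4
G3: legal
A3: legal
B3: violates R4
C4: legal

{A3, C3, C4, E3, G3}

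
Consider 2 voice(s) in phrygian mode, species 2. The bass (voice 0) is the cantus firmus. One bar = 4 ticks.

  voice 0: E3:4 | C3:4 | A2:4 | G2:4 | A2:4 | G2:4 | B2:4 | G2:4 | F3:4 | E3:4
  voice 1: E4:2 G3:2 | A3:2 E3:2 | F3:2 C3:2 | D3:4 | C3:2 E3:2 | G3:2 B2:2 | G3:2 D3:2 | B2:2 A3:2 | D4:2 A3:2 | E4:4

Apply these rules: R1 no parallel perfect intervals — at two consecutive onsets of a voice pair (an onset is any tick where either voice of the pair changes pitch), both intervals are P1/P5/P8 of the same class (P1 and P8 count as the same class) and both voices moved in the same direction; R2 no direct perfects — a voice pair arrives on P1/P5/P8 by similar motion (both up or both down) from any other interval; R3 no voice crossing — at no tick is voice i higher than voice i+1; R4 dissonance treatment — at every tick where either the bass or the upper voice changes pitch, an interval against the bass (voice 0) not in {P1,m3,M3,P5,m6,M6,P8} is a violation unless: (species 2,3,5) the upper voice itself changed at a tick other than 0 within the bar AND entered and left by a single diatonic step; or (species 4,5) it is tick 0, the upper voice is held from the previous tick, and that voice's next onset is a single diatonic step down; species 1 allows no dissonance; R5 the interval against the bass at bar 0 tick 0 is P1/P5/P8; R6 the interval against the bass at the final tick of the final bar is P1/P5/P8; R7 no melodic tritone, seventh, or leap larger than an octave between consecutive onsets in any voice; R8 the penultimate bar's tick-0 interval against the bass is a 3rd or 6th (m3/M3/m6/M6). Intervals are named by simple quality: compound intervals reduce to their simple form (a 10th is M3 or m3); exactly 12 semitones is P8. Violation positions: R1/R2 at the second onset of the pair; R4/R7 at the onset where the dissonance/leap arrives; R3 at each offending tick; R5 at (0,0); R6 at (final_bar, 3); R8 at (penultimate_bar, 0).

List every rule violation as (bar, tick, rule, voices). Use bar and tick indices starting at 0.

bar 0: v0=E3 v1=E4 downbeat P8
bar 1: v0=C3 v1=A3 downbeat M6
bar 2: v0=A2 v1=F3 downbeat m6
bar 3: v0=G2 v1=D3 downbeat P5
bar 4: v0=A2 v1=C3 downbeat m3
bar 5: v0=G2 v1=G3 downbeat P8
bar 6: v0=B2 v1=G3 downbeat m6
bar 7: v0=G2 v1=B2 downbeat M3
bar 8: v0=F3 v1=D4 downbeat M6
bar 9: v0=E3 v1=E4 downbeat P8
  -> R4 @ bar 7 tick 2 v(0, 1): G2/A3 M2 untreated
  -> R7 @ bar 7 tick 2 v(1,): B2->A3 leap 10st
  -> R7 @ bar 8 tick 0 v(0,): G2->F3 leap 10st

(7, 2, R4, (0, 1))
(7, 2, R7, (1,))
(8, 0, R7, (0,))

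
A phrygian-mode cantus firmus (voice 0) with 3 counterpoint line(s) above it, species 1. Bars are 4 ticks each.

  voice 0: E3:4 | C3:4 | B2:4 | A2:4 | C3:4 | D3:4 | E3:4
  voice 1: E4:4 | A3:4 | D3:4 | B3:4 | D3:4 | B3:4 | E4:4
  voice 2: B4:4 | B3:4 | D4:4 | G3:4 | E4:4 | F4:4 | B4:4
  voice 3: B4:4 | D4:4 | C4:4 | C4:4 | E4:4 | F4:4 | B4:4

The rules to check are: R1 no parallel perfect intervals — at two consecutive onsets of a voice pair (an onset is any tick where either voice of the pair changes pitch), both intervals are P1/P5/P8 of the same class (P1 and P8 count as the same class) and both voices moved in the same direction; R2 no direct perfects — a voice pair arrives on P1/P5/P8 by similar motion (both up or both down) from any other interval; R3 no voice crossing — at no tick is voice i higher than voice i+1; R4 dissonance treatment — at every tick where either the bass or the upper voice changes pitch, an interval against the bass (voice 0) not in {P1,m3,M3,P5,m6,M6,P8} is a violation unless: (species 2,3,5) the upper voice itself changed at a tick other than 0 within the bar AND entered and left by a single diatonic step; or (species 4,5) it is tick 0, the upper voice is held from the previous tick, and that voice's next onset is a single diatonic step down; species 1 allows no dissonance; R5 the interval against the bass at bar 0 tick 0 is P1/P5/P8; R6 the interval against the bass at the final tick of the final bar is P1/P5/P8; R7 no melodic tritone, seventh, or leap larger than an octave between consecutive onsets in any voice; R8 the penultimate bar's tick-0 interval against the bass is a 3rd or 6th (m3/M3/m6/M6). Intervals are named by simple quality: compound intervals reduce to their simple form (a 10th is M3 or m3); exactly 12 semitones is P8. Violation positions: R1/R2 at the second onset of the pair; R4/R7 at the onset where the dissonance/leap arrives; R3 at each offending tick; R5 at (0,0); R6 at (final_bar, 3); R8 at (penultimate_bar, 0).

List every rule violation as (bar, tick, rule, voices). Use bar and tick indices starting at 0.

(1, 0, R4, (0, 2))
(1, 0, R4, (0, 3))
(2, 0, R3, (2, 3))
(2, 0, R4, (0, 3))
(2, 1, R3, (2, 3))
(2, 2, R3, (2, 3))
(2, 3, R3, (2, 3))
(3, 0, R3, (1, 2))
(3, 0, R4, (0, 1))
(3, 0, R4, (0, 2))
(3, 1, R3, (1, 2))
(3, 2, R3, (1, 2))
(3, 3, R3, (1, 2))
(4, 0, R2, (2, 3))
(4, 0, R4, (0, 1))
(5, 0, R1, (2, 3))
(6, 0, R1, (2, 3))
(6, 0, R2, (0, 1))
(6, 0, R2, (0, 2))
(6, 0, R2, (0, 3))
(6, 0, R2, (1, 2))
(6, 0, R2, (1, 3))
(6, 0, R7, (2,))
(6, 0, R7, (3,))

bar 0: v0=E3 v1=E4 v2=B4 v3=B4 downbeat P5
bar 1: v0=C3 v1=A3 v2=B3 v3=D4 downbeat M2
bar 2: v0=B2 v1=D3 v2=D4 v3=C4 downbeat m2
bar 3: v0=A2 v1=B3 v2=G3 v3=C4 downbeat m3
bar 4: v0=C3 v1=D3 v2=E4 v3=E4 downbeat M3
bar 5: v0=D3 v1=B3 v2=F4 v3=F4 downbeat m3
bar 6: v0=E3 v1=E4 v2=B4 v3=B4 downbeat P5
  -> R4 @ bar 1 tick 0 v(0, 2): C3/B3 M7 untreated
  -> R4 @ bar 1 tick 0 v(0, 3): C3/D4 M2 untreated
  -> R3 @ bar 2 tick 0 v(2, 3): D4 above C4
  -> R4 @ bar 2 tick 0 v(0, 3): B2/C4 m2 untreated
  -> R3 @ bar 2 tick 1 v(2, 3): D4 above C4
  -> R3 @ bar 2 tick 2 v(2, 3): D4 above C4
  -> R3 @ bar 2 tick 3 v(2, 3): D4 above C4
  -> R3 @ bar 3 tick 0 v(1, 2): B3 above G3
  -> R4 @ bar 3 tick 0 v(0, 1): A2/B3 M2 untreated
  -> R4 @ bar 3 tick 0 v(0, 2): A2/G3 m7 untreated
  -> R3 @ bar 3 tick 1 v(1, 2): B3 above G3
  -> R3 @ bar 3 tick 2 v(1, 2): B3 above G3
  -> R3 @ bar 3 tick 3 v(1, 2): B3 above G3
  -> R2 @ bar 4 tick 0 v(2, 3): G3/C4 P4 -> E4/E4 P1 similar
  -> R4 @ bar 4 tick 0 v(0, 1): C3/D3 M2 untreated
  -> R1 @ bar 5 tick 0 v(2, 3): E4/E4 P1 -> F4/F4 P1 similar
  -> R1 @ bar 6 tick 0 v(2, 3): F4/F4 P1 -> B4/B4 P1 similar
  -> R2 @ bar 6 tick 0 v(0, 1): D3/B3 M6 -> E3/E4 P8 similar
  -> R2 @ bar 6 tick 0 v(0, 2): D3/F4 m3 -> E3/B4 P5 similar
  -> R2 @ bar 6 tick 0 v(0, 3): D3/F4 m3 -> E3/B4 P5 similar
  -> R2 @ bar 6 tick 0 v(1, 2): B3/F4 TT -> E4/B4 P5 similar
  -> R2 @ bar 6 tick 0 v(1, 3): B3/F4 TT -> E4/B4 P5 similar
  -> R7 @ bar 6 tick 0 v(2,): F4->B4 leap 6st
  -> R7 @ bar 6 tick 0 v(3,): F4->B4 leap 6st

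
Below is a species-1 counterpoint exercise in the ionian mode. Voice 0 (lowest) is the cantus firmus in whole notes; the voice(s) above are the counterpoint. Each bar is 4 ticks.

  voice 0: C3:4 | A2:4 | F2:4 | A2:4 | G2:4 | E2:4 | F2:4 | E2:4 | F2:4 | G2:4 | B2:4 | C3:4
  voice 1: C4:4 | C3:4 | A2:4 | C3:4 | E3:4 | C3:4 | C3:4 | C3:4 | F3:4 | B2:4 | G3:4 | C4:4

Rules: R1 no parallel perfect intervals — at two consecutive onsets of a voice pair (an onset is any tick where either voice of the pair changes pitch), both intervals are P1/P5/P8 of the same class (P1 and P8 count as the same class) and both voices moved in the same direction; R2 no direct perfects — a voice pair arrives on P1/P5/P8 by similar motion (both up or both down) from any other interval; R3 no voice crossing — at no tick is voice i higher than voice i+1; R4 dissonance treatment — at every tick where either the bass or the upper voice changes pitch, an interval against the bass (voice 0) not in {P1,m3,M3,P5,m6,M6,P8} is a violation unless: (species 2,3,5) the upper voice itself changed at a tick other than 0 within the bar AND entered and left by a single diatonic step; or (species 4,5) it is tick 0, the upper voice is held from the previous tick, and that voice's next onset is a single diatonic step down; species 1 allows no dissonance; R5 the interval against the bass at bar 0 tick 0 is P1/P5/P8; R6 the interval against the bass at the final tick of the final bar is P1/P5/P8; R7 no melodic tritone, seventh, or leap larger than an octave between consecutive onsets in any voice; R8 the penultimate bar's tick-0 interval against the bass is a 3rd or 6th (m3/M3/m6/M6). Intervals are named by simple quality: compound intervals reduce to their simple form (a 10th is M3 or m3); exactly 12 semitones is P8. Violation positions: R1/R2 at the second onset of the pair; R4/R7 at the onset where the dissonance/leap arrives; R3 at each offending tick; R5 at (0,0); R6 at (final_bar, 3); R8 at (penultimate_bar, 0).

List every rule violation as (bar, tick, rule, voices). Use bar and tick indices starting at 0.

(8, 0, R2, (0, 1))
(9, 0, R7, (1,))
(11, 0, R2, (0, 1))

bar 0: v0=C3 v1=C4 downbeat P8
bar 1: v0=A2 v1=C3 downbeat m3
bar 2: v0=F2 v1=A2 downbeat M3
bar 3: v0=A2 v1=C3 downbeat m3
bar 4: v0=G2 v1=E3 downbeat M6
bar 5: v0=E2 v1=C3 downbeat m6
bar 6: v0=F2 v1=C3 downbeat P5
bar 7: v0=E2 v1=C3 downbeat m6
bar 8: v0=F2 v1=F3 downbeat P8
bar 9: v0=G2 v1=B2 downbeat M3
bar 10: v0=B2 v1=G3 downbeat m6
bar 11: v0=C3 v1=C4 downbeat P8
  -> R2 @ bar 8 tick 0 v(0, 1): E2/C3 m6 -> F2/F3 P8 similar
  -> R7 @ bar 9 tick 0 v(1,): F3->B2 leap 6st
  -> R2 @ bar 11 tick 0 v(0, 1): B2/G3 m6 -> C3/C4 P8 similar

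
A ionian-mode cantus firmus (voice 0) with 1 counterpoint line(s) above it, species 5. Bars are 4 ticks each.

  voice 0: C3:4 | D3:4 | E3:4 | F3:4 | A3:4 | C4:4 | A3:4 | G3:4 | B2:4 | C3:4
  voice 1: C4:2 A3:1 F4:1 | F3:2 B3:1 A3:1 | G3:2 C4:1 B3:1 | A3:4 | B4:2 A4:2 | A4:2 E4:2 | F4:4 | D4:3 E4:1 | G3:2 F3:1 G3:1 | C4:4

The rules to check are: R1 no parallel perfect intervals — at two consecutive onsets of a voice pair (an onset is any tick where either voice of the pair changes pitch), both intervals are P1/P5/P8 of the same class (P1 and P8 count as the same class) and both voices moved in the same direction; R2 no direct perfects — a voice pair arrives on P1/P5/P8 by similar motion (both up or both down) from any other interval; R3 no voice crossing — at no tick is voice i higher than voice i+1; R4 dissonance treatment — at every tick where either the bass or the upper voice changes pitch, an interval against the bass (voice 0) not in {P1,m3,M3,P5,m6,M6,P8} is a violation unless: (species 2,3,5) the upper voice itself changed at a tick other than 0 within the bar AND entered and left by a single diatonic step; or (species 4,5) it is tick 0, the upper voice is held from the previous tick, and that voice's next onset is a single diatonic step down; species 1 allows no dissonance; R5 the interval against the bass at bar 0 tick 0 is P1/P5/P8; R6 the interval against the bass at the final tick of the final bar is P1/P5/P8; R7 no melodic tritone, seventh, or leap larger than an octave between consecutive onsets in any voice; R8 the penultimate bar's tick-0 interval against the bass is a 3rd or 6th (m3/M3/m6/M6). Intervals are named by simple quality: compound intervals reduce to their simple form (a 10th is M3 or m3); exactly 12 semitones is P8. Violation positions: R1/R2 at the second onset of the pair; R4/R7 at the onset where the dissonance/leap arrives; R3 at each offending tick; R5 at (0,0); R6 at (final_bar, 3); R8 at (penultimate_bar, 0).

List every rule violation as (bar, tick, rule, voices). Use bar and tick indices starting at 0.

bar 0: v0=C3 v1=C4 downbeat P8
bar 1: v0=D3 v1=F3 downbeat m3
bar 2: v0=E3 v1=G3 downbeat m3
bar 3: v0=F3 v1=A3 downbeat M3
bar 4: v0=A3 v1=B4 downbeat M2
bar 5: v0=C4 v1=A4 downbeat M6
bar 6: v0=A3 v1=F4 downbeat m6
bar 7: v0=G3 v1=D4 downbeat P5
bar 8: v0=B2 v1=G3 downbeat m6
bar 9: v0=C3 v1=C4 downbeat P8
  -> R4 @ bar 0 tick 3 v(0, 1): C3/F4 P4 untreated
  -> R7 @ bar 1 tick 2 v(1,): F3->B3 leap 6st
  -> R4 @ bar 4 tick 0 v(0, 1): A3/B4 M2 untreated
  -> R7 @ bar 4 tick 0 v(1,): A3->B4 leap 14st
  -> R2 @ bar 7 tick 0 v(0, 1): A3/F4 m6 -> G3/D4 P5 similar
  -> R2 @ bar 9 tick 0 v(0, 1): B2/G3 m6 -> C3/C4 P8 similar

(0, 3, R4, (0, 1))
(1, 2, R7, (1,))
(4, 0, R4, (0, 1))
(4, 0, R7, (1,))
(7, 0, R2, (0, 1))
(9, 0, R2, (0, 1))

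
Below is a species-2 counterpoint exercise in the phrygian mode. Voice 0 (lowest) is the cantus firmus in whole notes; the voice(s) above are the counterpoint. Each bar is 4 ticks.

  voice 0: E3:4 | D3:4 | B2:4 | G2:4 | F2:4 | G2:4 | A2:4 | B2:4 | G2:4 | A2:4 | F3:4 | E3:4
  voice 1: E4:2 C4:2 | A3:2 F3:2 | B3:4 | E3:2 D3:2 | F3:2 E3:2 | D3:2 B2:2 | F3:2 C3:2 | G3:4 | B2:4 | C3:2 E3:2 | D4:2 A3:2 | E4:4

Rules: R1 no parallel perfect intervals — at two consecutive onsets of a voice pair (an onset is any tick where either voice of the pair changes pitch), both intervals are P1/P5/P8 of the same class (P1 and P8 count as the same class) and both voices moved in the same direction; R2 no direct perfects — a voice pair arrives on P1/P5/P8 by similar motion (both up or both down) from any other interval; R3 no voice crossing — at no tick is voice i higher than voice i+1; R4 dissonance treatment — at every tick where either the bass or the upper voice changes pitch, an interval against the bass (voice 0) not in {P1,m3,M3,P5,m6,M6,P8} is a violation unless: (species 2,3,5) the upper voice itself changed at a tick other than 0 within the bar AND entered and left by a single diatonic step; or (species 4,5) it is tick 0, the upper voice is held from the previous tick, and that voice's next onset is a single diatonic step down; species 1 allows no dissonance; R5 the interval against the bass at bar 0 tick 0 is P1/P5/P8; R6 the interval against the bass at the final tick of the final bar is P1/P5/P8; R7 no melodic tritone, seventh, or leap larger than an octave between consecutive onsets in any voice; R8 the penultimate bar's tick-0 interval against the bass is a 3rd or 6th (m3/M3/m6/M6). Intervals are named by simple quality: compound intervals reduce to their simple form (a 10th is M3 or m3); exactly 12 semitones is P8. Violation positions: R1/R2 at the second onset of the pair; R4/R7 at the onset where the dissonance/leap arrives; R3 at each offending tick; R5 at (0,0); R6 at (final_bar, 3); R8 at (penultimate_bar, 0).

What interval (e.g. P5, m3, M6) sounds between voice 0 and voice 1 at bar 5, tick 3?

voice 0=G2 voice 1=B2 -> M3

M3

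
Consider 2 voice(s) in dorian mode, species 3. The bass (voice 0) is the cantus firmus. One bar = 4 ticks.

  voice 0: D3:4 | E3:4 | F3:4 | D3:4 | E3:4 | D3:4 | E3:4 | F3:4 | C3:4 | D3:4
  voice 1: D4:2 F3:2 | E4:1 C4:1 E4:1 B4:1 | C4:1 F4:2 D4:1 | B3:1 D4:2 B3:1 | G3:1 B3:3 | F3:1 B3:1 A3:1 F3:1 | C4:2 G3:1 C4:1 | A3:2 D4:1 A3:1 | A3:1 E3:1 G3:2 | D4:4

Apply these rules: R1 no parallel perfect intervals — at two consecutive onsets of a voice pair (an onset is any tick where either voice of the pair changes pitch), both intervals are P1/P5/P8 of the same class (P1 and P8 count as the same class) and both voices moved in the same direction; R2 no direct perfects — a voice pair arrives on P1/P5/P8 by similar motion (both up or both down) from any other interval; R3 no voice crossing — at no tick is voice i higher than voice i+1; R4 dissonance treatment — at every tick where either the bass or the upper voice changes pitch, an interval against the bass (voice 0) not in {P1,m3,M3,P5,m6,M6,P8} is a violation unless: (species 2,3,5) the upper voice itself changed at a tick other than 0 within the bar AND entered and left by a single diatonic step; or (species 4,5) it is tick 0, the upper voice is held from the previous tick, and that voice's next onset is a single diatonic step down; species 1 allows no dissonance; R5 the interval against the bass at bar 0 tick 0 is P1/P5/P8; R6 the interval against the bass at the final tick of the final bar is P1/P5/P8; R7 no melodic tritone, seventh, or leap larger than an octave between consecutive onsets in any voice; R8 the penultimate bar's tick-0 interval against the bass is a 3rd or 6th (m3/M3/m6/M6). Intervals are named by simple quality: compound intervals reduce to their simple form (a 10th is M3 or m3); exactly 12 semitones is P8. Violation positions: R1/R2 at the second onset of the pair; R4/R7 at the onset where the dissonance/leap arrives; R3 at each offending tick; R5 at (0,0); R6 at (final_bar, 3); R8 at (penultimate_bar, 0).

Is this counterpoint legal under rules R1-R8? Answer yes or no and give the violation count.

No (6 violations)

bar 0: v0=D3 v1=D4 (P8)
bar 1: v0=E3 v1=E4 (P8)
bar 2: v0=F3 v1=C4 (P5)
bar 3: v0=D3 v1=B3 (M6)
bar 4: v0=E3 v1=G3 (m3)
bar 5: v0=D3 v1=F3 (m3)
bar 6: v0=E3 v1=C4 (m6)
bar 7: v0=F3 v1=A3 (M3)
bar 8: v0=C3 v1=A3 (M6)
bar 9: v0=D3 v1=D4 (P8)
  R2 @ bar1.0: D3/F3 m3 -> E3/E4 P8 similar
  R7 @ bar1.0: F3->E4 leap 11st
  R7 @ bar2.0: B4->C4 leap 11st
  R7 @ bar5.0: B3->F3 leap 6st
  R7 @ bar5.1: F3->B3 leap 6st
  R2 @ bar9.0: C3/G3 P5 -> D3/D4 P8 similar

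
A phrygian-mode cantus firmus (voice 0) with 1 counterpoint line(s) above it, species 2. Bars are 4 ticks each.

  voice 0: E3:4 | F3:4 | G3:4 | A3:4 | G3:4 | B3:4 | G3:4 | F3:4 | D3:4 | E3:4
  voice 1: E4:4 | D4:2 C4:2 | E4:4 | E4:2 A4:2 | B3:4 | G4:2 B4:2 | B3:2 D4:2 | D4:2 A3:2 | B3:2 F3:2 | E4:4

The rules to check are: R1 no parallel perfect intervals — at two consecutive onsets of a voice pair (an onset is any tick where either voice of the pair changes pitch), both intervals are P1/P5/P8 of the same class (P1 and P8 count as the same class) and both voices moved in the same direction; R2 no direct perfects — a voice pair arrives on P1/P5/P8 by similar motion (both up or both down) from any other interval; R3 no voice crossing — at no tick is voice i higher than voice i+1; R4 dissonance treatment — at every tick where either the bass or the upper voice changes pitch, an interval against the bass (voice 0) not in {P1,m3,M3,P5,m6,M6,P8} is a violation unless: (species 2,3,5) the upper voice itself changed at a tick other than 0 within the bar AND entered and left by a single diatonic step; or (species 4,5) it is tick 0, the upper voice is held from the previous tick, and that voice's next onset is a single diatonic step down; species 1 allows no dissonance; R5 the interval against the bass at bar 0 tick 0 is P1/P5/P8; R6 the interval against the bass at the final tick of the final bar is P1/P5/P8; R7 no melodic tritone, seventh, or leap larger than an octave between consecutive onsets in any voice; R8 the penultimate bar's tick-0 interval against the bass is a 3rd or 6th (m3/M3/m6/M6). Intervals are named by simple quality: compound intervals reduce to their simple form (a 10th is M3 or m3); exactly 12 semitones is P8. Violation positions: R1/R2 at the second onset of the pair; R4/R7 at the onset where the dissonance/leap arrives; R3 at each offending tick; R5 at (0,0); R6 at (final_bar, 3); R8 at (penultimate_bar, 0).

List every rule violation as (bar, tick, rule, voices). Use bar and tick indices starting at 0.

(4, 0, R7, (1,))
(8, 2, R7, (1,))
(9, 0, R2, (0, 1))
(9, 0, R7, (1,))

bar 0: v0=E3 v1=E4 downbeat P8
bar 1: v0=F3 v1=D4 downbeat M6
bar 2: v0=G3 v1=E4 downbeat M6
bar 3: v0=A3 v1=E4 downbeat P5
bar 4: v0=G3 v1=B3 downbeat M3
bar 5: v0=B3 v1=G4 downbeat m6
bar 6: v0=G3 v1=B3 downbeat M3
bar 7: v0=F3 v1=D4 downbeat M6
bar 8: v0=D3 v1=B3 downbeat M6
bar 9: v0=E3 v1=E4 downbeat P8
  -> R7 @ bar 4 tick 0 v(1,): A4->B3 leap 10st
  -> R7 @ bar 8 tick 2 v(1,): B3->F3 leap 6st
  -> R2 @ bar 9 tick 0 v(0, 1): D3/F3 m3 -> E3/E4 P8 similar
  -> R7 @ bar 9 tick 0 v(1,): F3->E4 leap 11st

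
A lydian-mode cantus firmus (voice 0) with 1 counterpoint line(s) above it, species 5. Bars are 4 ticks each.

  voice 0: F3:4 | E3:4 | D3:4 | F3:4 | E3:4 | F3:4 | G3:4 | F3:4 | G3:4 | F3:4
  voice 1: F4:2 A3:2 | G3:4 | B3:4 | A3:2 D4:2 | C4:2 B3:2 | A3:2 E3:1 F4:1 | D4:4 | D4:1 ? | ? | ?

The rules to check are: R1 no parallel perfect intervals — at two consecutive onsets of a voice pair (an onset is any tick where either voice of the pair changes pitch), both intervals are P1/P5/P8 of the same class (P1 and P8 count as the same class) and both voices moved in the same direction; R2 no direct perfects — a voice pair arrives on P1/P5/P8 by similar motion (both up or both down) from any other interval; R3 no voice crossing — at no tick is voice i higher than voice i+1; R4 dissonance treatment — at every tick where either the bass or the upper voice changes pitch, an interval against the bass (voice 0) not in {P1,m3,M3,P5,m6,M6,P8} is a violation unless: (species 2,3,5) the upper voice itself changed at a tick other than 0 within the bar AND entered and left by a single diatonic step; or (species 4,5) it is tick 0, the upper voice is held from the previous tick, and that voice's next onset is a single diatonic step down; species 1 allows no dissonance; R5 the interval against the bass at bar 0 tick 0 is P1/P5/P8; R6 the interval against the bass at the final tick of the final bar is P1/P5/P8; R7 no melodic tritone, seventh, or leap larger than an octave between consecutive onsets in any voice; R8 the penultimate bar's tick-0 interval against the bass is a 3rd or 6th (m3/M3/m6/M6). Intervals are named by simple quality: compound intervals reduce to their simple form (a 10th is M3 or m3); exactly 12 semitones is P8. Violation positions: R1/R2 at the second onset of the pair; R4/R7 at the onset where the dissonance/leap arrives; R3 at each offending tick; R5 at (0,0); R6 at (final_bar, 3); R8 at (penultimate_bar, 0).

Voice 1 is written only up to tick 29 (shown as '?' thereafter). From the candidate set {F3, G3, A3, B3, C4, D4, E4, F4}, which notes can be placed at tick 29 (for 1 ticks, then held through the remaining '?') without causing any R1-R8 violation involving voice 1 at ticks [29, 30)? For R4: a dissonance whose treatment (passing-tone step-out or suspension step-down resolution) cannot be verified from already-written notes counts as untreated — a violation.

F3: legal
G3: violates R4
A3: legal
B3: violates R4
C4: legal
D4: legal
E4: violates R4
F4: legal

{A3, C4, D4, F3, F4}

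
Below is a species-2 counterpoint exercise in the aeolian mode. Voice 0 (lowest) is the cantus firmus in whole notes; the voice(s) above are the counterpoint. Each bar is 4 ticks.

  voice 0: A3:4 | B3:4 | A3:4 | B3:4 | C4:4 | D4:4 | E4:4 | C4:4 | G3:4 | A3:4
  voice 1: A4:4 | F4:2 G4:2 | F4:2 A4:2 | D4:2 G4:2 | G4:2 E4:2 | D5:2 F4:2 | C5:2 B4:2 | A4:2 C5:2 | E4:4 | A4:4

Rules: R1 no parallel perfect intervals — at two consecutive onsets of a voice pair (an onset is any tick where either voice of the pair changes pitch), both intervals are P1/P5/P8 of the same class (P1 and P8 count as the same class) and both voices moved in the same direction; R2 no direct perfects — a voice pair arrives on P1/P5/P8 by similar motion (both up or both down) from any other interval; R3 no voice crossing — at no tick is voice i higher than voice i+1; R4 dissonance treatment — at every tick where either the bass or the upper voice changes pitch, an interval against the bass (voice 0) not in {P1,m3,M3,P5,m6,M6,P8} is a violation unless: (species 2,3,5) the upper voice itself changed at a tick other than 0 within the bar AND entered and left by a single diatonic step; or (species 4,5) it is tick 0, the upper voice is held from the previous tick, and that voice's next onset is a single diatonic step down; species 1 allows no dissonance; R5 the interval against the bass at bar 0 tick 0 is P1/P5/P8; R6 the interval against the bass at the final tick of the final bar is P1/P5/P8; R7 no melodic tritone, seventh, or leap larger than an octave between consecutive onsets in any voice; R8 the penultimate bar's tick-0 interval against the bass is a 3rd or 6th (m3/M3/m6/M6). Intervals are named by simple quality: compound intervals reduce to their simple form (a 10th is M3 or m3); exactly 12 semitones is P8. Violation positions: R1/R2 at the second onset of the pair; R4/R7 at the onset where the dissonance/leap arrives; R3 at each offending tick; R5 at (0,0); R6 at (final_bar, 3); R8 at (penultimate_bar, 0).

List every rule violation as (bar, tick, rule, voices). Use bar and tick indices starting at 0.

(1, 0, R4, (0, 1))
(5, 0, R2, (0, 1))
(5, 0, R7, (1,))
(9, 0, R2, (0, 1))

bar 0: v0=A3 v1=A4 downbeat P8
bar 1: v0=B3 v1=F4 downbeat TT
bar 2: v0=A3 v1=F4 downbeat m6
bar 3: v0=B3 v1=D4 downbeat m3
bar 4: v0=C4 v1=G4 downbeat P5
bar 5: v0=D4 v1=D5 downbeat P8
bar 6: v0=E4 v1=C5 downbeat m6
bar 7: v0=C4 v1=A4 downbeat M6
bar 8: v0=G3 v1=E4 downbeat M6
bar 9: v0=A3 v1=A4 downbeat P8
  -> R4 @ bar 1 tick 0 v(0, 1): B3/F4 TT untreated
  -> R2 @ bar 5 tick 0 v(0, 1): C4/E4 M3 -> D4/D5 P8 similar
  -> R7 @ bar 5 tick 0 v(1,): E4->D5 leap 10st
  -> R2 @ bar 9 tick 0 v(0, 1): G3/E4 M6 -> A3/A4 P8 similar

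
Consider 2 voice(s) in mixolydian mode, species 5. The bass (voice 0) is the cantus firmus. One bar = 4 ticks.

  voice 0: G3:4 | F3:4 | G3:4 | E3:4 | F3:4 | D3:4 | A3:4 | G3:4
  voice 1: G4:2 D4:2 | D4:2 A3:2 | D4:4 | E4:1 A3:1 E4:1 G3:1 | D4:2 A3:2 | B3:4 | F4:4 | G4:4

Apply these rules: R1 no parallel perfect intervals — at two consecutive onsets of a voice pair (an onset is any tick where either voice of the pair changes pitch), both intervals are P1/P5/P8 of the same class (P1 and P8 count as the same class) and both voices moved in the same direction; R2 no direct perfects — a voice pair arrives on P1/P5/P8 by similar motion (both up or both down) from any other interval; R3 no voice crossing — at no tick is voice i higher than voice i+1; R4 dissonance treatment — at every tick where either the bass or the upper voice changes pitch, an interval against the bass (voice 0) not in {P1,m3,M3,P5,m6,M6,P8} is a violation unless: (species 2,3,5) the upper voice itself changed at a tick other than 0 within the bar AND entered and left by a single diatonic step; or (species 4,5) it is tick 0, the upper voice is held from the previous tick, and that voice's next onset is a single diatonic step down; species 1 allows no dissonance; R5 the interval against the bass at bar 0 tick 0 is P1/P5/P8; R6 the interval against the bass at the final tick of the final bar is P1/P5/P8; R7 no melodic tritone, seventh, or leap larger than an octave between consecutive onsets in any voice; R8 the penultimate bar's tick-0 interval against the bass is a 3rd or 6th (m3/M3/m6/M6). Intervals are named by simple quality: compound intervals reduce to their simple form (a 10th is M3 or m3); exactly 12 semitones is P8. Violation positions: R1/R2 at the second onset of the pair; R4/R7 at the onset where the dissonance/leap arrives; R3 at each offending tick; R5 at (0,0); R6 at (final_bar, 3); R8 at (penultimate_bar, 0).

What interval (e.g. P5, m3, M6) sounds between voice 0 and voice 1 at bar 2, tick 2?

P5

voice 0=G3 voice 1=D4 -> P5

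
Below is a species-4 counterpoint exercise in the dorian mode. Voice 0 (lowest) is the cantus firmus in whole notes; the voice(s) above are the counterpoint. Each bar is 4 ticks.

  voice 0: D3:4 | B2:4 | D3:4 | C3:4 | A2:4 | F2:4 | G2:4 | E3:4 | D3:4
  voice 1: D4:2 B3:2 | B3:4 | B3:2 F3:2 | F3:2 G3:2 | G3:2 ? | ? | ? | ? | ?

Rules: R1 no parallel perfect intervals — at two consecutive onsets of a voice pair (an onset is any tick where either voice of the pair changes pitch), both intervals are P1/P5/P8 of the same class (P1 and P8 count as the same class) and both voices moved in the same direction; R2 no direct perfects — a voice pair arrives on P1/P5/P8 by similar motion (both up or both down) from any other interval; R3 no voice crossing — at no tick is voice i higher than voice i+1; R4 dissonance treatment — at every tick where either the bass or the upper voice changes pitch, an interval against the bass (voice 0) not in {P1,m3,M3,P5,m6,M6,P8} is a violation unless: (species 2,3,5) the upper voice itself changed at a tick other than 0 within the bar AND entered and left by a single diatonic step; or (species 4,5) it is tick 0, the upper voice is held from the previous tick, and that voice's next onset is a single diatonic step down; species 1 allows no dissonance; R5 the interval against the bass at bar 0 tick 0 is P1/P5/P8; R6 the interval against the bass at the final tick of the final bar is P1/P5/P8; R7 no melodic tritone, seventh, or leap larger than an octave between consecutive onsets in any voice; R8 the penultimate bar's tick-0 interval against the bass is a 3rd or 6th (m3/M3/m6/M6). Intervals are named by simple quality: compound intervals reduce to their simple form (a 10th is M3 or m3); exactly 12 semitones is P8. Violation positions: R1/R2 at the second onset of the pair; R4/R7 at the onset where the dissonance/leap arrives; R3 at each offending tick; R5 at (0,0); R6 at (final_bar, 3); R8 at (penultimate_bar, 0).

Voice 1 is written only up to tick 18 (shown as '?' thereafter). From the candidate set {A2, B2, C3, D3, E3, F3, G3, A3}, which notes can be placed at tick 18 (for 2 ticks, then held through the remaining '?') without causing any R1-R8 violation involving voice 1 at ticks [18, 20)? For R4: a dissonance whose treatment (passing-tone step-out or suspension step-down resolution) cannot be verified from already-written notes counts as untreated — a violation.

A2: violates R7
B2: violates R4
C3: legal
D3: violates R4
E3: legal
F3: legal
G3: legal
A3: legal

{A3, C3, E3, F3, G3}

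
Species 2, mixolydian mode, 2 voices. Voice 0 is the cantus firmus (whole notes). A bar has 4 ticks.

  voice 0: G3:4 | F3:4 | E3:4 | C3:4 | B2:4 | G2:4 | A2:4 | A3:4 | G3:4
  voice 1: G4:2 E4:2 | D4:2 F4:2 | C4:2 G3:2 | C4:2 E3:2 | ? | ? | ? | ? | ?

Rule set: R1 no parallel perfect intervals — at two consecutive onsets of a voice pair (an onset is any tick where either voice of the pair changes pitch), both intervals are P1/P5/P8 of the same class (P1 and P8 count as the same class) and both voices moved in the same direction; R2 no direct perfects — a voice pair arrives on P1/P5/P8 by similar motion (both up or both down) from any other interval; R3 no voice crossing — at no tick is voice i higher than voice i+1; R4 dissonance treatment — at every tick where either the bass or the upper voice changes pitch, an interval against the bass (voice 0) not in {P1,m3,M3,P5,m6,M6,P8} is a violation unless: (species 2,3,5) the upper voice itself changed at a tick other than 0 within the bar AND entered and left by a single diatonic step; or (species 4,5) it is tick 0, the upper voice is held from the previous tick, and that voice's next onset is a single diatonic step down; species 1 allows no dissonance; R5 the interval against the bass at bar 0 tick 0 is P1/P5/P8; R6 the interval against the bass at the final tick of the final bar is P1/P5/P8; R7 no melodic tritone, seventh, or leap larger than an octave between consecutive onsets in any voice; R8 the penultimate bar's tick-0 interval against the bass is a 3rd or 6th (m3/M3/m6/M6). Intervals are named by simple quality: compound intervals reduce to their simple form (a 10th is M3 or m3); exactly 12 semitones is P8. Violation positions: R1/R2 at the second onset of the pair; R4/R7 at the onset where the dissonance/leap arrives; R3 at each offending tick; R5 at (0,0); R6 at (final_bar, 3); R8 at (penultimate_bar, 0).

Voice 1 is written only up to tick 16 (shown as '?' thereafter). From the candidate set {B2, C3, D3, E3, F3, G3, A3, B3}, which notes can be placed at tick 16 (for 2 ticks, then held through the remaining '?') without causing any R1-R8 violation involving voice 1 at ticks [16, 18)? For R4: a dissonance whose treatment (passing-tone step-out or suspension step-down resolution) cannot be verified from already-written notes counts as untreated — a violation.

B2: violates R2
C3: violates R4
D3: legal
E3: violates R4
F3: violates R4
G3: legal
A3: violates R4
B3: legal

{B3, D3, G3}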